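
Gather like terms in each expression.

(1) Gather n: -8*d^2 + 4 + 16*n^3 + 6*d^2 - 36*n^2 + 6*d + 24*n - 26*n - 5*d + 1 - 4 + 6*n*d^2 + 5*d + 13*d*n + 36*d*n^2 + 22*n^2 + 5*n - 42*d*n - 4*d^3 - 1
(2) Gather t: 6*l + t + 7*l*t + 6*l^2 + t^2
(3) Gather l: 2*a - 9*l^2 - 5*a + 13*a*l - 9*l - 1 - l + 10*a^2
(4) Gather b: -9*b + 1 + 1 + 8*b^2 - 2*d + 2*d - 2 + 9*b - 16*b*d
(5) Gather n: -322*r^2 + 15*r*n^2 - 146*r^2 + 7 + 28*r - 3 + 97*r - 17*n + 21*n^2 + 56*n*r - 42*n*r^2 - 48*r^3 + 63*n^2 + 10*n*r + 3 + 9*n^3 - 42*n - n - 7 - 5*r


(1) = -4*d^3 - 2*d^2 + 6*d + 16*n^3 + n^2*(36*d - 14) + n*(6*d^2 - 29*d + 3)
(2) = 6*l^2 + 6*l + t^2 + t*(7*l + 1)
(3) = 10*a^2 - 3*a - 9*l^2 + l*(13*a - 10) - 1
(4) = 8*b^2 - 16*b*d
(5) = 9*n^3 + n^2*(15*r + 84) + n*(-42*r^2 + 66*r - 60) - 48*r^3 - 468*r^2 + 120*r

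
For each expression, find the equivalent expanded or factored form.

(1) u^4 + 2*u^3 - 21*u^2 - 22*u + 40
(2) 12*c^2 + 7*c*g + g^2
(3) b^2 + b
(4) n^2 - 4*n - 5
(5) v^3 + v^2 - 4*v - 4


(1) = (u - 4)*(u - 1)*(u + 2)*(u + 5)
(2) = (3*c + g)*(4*c + g)
(3) = b*(b + 1)
(4) = (n - 5)*(n + 1)
(5) = (v - 2)*(v + 1)*(v + 2)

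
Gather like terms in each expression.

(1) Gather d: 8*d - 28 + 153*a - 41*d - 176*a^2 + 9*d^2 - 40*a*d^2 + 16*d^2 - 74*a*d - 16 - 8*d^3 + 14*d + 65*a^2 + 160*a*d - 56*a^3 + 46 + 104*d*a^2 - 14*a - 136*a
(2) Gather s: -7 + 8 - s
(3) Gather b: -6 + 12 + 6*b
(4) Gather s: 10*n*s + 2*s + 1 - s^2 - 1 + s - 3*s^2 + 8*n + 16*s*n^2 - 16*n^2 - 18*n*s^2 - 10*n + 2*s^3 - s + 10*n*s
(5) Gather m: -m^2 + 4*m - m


(1) = -56*a^3 - 111*a^2 + 3*a - 8*d^3 + d^2*(25 - 40*a) + d*(104*a^2 + 86*a - 19) + 2
(2) = 1 - s
(3) = 6*b + 6
(4) = -16*n^2 - 2*n + 2*s^3 + s^2*(-18*n - 4) + s*(16*n^2 + 20*n + 2)
(5) = -m^2 + 3*m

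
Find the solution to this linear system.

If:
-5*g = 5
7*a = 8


Then:
a = 8/7
g = -1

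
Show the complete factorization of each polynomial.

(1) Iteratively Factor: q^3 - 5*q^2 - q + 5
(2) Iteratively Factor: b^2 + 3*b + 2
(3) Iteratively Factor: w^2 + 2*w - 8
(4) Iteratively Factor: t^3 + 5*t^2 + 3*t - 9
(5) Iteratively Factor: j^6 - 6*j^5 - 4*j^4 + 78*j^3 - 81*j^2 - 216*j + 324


(1) = (q - 1)*(q^2 - 4*q - 5) = (q - 1)*(q + 1)*(q - 5)
(2) = (b + 2)*(b + 1)
(3) = (w - 2)*(w + 4)
(4) = (t + 3)*(t^2 + 2*t - 3) = (t + 3)^2*(t - 1)
(5) = (j - 3)*(j^5 - 3*j^4 - 13*j^3 + 39*j^2 + 36*j - 108) = (j - 3)*(j + 2)*(j^4 - 5*j^3 - 3*j^2 + 45*j - 54) = (j - 3)^2*(j + 2)*(j^3 - 2*j^2 - 9*j + 18) = (j - 3)^3*(j + 2)*(j^2 + j - 6) = (j - 3)^3*(j - 2)*(j + 2)*(j + 3)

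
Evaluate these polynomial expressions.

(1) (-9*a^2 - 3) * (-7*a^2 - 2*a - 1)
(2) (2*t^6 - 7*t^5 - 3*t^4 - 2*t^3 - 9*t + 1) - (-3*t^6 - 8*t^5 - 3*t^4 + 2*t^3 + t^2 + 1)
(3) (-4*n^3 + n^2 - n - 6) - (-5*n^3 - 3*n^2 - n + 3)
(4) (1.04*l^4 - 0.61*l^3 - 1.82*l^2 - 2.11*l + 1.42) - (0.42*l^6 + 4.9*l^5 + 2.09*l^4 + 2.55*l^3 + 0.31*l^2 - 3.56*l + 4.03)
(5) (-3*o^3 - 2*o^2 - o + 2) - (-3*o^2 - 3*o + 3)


(1) = 63*a^4 + 18*a^3 + 30*a^2 + 6*a + 3
(2) = 5*t^6 + t^5 - 4*t^3 - t^2 - 9*t
(3) = n^3 + 4*n^2 - 9
(4) = -0.42*l^6 - 4.9*l^5 - 1.05*l^4 - 3.16*l^3 - 2.13*l^2 + 1.45*l - 2.61
(5) = -3*o^3 + o^2 + 2*o - 1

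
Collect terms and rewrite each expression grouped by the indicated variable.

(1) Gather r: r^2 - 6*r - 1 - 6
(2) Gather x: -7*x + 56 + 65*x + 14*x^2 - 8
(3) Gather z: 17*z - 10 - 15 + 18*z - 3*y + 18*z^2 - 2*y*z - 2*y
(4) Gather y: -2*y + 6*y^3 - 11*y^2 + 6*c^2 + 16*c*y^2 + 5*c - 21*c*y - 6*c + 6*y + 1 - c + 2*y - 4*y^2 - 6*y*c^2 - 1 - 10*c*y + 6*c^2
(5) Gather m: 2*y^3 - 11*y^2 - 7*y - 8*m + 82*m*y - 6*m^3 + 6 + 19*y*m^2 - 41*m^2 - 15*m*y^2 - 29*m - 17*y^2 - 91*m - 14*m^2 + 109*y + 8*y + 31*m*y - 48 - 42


(1) = r^2 - 6*r - 7
(2) = 14*x^2 + 58*x + 48
(3) = -5*y + 18*z^2 + z*(35 - 2*y) - 25
(4) = 12*c^2 - 2*c + 6*y^3 + y^2*(16*c - 15) + y*(-6*c^2 - 31*c + 6)
(5) = -6*m^3 + m^2*(19*y - 55) + m*(-15*y^2 + 113*y - 128) + 2*y^3 - 28*y^2 + 110*y - 84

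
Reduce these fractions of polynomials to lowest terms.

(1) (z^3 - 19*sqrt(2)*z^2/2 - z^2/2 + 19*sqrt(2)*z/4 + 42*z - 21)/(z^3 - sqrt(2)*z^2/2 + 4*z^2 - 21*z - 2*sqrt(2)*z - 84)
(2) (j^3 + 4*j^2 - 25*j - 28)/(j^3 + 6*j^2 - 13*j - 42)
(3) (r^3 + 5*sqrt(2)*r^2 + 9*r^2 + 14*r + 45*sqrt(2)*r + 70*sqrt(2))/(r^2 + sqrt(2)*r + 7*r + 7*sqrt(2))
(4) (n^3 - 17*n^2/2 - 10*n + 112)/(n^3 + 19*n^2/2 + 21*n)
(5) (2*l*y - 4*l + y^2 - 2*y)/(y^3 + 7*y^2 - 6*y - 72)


(1) = (8*z^2 + z*(-48*sqrt(2) - 4) + 24*sqrt(2))/(8*z^2 + z*(32 + 24*sqrt(2)) + 96*sqrt(2))
(2) = (j^2 - 3*j - 4)/(j^2 - j - 6)
(3) = (r^2 + r*(2 + 5*sqrt(2)) + 10*sqrt(2))/(r + sqrt(2))
(4) = (n^2 - 12*n + 32)/(n^2 + 6*n)
(5) = (2*l*y - 4*l + y^2 - 2*y)/(y^3 + 7*y^2 - 6*y - 72)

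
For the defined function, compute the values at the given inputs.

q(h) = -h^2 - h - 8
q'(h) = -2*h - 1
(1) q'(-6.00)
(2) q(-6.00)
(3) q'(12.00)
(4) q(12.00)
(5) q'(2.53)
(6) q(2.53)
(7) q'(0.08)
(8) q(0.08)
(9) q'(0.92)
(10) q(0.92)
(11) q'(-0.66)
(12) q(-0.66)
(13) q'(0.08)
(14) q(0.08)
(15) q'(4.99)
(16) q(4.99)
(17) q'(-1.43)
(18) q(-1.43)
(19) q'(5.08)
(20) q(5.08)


(1) = 11.00
(2) = -38.00
(3) = -25.00
(4) = -164.00
(5) = -6.06
(6) = -16.93
(7) = -1.16
(8) = -8.09
(9) = -2.84
(10) = -9.77
(11) = 0.32
(12) = -7.78
(13) = -1.16
(14) = -8.09
(15) = -10.98
(16) = -37.89
(17) = 1.86
(18) = -8.61
(19) = -11.16
(20) = -38.89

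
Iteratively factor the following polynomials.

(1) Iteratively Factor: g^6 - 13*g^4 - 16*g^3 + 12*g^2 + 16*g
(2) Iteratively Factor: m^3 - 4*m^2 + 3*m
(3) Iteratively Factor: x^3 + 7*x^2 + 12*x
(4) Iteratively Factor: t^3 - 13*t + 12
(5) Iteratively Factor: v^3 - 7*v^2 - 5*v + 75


(1) = (g + 2)*(g^5 - 2*g^4 - 9*g^3 + 2*g^2 + 8*g) = g*(g + 2)*(g^4 - 2*g^3 - 9*g^2 + 2*g + 8) = g*(g + 1)*(g + 2)*(g^3 - 3*g^2 - 6*g + 8) = g*(g - 1)*(g + 1)*(g + 2)*(g^2 - 2*g - 8) = g*(g - 1)*(g + 1)*(g + 2)^2*(g - 4)
(2) = (m - 1)*(m^2 - 3*m) = (m - 3)*(m - 1)*(m)
(3) = (x)*(x^2 + 7*x + 12) = x*(x + 4)*(x + 3)
(4) = (t - 1)*(t^2 + t - 12) = (t - 3)*(t - 1)*(t + 4)
(5) = (v - 5)*(v^2 - 2*v - 15) = (v - 5)*(v + 3)*(v - 5)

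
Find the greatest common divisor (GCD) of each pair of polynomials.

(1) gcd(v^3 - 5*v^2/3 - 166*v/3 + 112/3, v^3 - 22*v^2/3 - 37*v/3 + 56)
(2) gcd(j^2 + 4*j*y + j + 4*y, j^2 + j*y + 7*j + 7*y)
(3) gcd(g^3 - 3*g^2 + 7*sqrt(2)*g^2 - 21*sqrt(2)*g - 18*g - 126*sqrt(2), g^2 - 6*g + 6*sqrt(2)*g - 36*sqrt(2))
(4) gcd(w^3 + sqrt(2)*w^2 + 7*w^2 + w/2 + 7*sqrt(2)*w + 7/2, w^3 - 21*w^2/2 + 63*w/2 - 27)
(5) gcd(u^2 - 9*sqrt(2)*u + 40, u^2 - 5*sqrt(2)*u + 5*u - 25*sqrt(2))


(1) = v - 8
(2) = gcd((j + 1)*(j + 4*y), (j + 7)*(j + y)) = 1
(3) = g - 6
(4) = gcd((w + 7)*(w + sqrt(2)/2)^2, (w - 6)*(w - 3)*(w - 3/2)) = 1
(5) = u - 5*sqrt(2)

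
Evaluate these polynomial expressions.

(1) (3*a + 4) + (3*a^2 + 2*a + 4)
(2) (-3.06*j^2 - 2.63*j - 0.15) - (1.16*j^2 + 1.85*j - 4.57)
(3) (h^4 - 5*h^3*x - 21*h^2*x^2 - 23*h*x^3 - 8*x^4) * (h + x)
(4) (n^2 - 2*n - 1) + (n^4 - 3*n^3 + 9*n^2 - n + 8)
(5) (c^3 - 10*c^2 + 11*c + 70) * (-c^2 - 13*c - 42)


(1) = 3*a^2 + 5*a + 8
(2) = -4.22*j^2 - 4.48*j + 4.42
(3) = h^5 - 4*h^4*x - 26*h^3*x^2 - 44*h^2*x^3 - 31*h*x^4 - 8*x^5
(4) = n^4 - 3*n^3 + 10*n^2 - 3*n + 7
(5) = -c^5 - 3*c^4 + 77*c^3 + 207*c^2 - 1372*c - 2940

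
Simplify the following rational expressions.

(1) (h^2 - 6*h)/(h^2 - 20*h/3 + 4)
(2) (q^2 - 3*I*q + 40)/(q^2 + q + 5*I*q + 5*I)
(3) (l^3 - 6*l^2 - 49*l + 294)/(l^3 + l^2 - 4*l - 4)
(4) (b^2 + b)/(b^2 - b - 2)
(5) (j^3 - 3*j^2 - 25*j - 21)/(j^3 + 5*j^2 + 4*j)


(1) = 3*h/(3*h - 2)
(2) = (q - 8*I)/(q + 1)
(3) = (l^3 - 6*l^2 - 49*l + 294)/(l^3 + l^2 - 4*l - 4)
(4) = b/(b - 2)
(5) = (j^2 - 4*j - 21)/(j^2 + 4*j)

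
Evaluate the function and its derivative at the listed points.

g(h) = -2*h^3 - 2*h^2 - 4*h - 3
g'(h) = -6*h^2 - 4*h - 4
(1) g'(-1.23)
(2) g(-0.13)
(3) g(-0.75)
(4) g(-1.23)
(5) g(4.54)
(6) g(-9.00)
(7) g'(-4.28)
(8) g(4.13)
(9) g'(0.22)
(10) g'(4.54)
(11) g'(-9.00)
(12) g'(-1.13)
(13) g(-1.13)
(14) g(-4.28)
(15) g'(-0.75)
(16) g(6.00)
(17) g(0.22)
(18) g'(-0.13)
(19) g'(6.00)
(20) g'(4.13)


(1) = -8.16
(2) = -2.51
(3) = -0.28
(4) = 2.62
(5) = -249.54
(6) = 1329.00
(7) = -96.79
(8) = -194.52
(9) = -5.17
(10) = -145.83
(11) = -454.00
(12) = -7.14
(13) = 1.85
(14) = 134.29
(15) = -4.38
(16) = -531.00
(17) = -4.00
(18) = -3.58
(19) = -244.00
(20) = -122.86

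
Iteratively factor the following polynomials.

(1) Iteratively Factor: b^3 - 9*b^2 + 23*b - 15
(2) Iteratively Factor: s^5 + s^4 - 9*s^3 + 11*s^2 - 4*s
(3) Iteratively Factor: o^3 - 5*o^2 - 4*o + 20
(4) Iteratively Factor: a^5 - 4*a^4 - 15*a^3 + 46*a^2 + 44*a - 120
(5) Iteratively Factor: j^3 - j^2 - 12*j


(1) = (b - 3)*(b^2 - 6*b + 5) = (b - 3)*(b - 1)*(b - 5)
(2) = (s - 1)*(s^4 + 2*s^3 - 7*s^2 + 4*s) = (s - 1)^2*(s^3 + 3*s^2 - 4*s) = (s - 1)^3*(s^2 + 4*s) = (s - 1)^3*(s + 4)*(s)
(3) = (o - 2)*(o^2 - 3*o - 10) = (o - 2)*(o + 2)*(o - 5)
(4) = (a + 3)*(a^4 - 7*a^3 + 6*a^2 + 28*a - 40) = (a - 2)*(a + 3)*(a^3 - 5*a^2 - 4*a + 20) = (a - 5)*(a - 2)*(a + 3)*(a^2 - 4) = (a - 5)*(a - 2)^2*(a + 3)*(a + 2)
(5) = (j - 4)*(j^2 + 3*j) = j*(j - 4)*(j + 3)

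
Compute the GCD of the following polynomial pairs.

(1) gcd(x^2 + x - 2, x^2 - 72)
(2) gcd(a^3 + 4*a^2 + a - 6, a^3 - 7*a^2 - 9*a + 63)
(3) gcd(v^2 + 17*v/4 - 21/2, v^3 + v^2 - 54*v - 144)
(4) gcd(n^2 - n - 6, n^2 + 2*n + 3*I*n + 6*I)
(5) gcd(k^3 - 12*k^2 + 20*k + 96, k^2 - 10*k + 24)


(1) = gcd((x - 1)*(x + 2), (x - 6*sqrt(2))*(x + 6*sqrt(2))) = 1
(2) = a + 3
(3) = v + 6
(4) = n + 2
(5) = k - 6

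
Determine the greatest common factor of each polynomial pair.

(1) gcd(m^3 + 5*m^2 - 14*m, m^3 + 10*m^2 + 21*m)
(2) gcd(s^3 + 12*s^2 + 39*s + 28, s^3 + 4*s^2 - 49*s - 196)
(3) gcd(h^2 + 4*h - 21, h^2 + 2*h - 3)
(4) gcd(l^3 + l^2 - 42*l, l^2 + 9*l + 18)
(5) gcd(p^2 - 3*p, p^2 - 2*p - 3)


(1) = gcd(m*(m - 2)*(m + 7), m*(m + 3)*(m + 7)) = m^2 + 7*m
(2) = s^2 + 11*s + 28
(3) = 1
(4) = 1
(5) = gcd(p*(p - 3), (p - 3)*(p + 1)) = p - 3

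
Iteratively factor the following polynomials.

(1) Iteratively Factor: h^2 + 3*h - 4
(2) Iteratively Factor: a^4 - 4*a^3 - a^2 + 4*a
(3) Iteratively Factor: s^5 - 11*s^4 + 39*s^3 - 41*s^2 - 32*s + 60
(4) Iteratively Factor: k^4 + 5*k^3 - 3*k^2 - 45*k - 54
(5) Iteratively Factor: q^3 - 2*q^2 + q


(1) = (h + 4)*(h - 1)
(2) = (a)*(a^3 - 4*a^2 - a + 4) = a*(a + 1)*(a^2 - 5*a + 4) = a*(a - 1)*(a + 1)*(a - 4)
(3) = (s - 2)*(s^4 - 9*s^3 + 21*s^2 + s - 30) = (s - 3)*(s - 2)*(s^3 - 6*s^2 + 3*s + 10) = (s - 3)*(s - 2)^2*(s^2 - 4*s - 5) = (s - 5)*(s - 3)*(s - 2)^2*(s + 1)
(4) = (k + 3)*(k^3 + 2*k^2 - 9*k - 18) = (k + 2)*(k + 3)*(k^2 - 9) = (k + 2)*(k + 3)^2*(k - 3)
(5) = (q - 1)*(q^2 - q) = (q - 1)^2*(q)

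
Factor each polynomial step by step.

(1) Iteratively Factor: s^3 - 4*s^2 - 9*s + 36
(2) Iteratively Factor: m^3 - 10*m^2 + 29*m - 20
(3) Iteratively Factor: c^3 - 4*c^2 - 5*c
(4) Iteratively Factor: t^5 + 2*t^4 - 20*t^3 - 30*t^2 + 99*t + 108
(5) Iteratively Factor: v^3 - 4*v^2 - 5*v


(1) = (s + 3)*(s^2 - 7*s + 12) = (s - 4)*(s + 3)*(s - 3)
(2) = (m - 4)*(m^2 - 6*m + 5) = (m - 4)*(m - 1)*(m - 5)
(3) = (c + 1)*(c^2 - 5*c) = c*(c + 1)*(c - 5)
(4) = (t + 4)*(t^4 - 2*t^3 - 12*t^2 + 18*t + 27) = (t + 3)*(t + 4)*(t^3 - 5*t^2 + 3*t + 9) = (t - 3)*(t + 3)*(t + 4)*(t^2 - 2*t - 3) = (t - 3)^2*(t + 3)*(t + 4)*(t + 1)
(5) = (v)*(v^2 - 4*v - 5) = v*(v + 1)*(v - 5)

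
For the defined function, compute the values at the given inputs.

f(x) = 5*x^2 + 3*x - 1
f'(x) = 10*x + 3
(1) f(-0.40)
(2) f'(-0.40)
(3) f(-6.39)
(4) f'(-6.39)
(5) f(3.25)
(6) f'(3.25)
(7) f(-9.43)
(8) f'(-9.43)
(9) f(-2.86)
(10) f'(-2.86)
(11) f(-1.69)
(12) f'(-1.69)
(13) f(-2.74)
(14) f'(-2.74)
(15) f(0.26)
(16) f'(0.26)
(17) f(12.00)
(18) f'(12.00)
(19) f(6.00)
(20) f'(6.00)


(1) = -1.40
(2) = -1.00
(3) = 183.99
(4) = -60.90
(5) = 61.56
(6) = 35.50
(7) = 415.33
(8) = -91.30
(9) = 31.32
(10) = -25.60
(11) = 8.21
(12) = -13.90
(13) = 28.32
(14) = -24.40
(15) = 0.12
(16) = 5.60
(17) = 755.00
(18) = 123.00
(19) = 197.00
(20) = 63.00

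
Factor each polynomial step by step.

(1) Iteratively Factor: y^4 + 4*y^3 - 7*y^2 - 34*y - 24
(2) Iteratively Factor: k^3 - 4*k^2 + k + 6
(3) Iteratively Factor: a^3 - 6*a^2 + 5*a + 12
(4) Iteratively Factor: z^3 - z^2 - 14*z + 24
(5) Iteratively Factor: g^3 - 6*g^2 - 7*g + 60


(1) = (y + 2)*(y^3 + 2*y^2 - 11*y - 12) = (y + 2)*(y + 4)*(y^2 - 2*y - 3) = (y - 3)*(y + 2)*(y + 4)*(y + 1)
(2) = (k - 3)*(k^2 - k - 2) = (k - 3)*(k + 1)*(k - 2)
(3) = (a + 1)*(a^2 - 7*a + 12) = (a - 3)*(a + 1)*(a - 4)
(4) = (z - 3)*(z^2 + 2*z - 8) = (z - 3)*(z + 4)*(z - 2)
(5) = (g + 3)*(g^2 - 9*g + 20) = (g - 4)*(g + 3)*(g - 5)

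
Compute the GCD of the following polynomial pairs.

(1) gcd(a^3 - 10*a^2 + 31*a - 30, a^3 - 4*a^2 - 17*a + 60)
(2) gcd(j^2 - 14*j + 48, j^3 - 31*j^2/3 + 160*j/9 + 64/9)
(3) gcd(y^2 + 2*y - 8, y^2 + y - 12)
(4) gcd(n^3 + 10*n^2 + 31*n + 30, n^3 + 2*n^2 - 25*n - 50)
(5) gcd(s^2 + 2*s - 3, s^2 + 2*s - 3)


(1) = gcd((a - 5)*(a - 3)*(a - 2), (a - 5)*(a - 3)*(a + 4)) = a^2 - 8*a + 15
(2) = j - 8
(3) = gcd((y - 2)*(y + 4), (y - 3)*(y + 4)) = y + 4
(4) = gcd((n + 2)*(n + 3)*(n + 5), (n - 5)*(n + 2)*(n + 5)) = n^2 + 7*n + 10
(5) = gcd((s - 1)*(s + 3), (s - 1)*(s + 3)) = s^2 + 2*s - 3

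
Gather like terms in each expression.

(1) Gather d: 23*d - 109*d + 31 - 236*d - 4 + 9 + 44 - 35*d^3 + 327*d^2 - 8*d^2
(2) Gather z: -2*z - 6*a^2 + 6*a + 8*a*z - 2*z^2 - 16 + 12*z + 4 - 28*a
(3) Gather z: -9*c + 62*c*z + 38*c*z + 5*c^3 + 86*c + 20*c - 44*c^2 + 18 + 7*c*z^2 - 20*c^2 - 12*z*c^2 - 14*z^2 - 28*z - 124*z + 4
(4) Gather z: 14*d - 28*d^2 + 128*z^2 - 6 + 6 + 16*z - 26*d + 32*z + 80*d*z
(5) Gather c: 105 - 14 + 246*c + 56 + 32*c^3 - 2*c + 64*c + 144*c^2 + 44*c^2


(1) = -35*d^3 + 319*d^2 - 322*d + 80
(2) = -6*a^2 - 22*a - 2*z^2 + z*(8*a + 10) - 12
(3) = 5*c^3 - 64*c^2 + 97*c + z^2*(7*c - 14) + z*(-12*c^2 + 100*c - 152) + 22
(4) = -28*d^2 - 12*d + 128*z^2 + z*(80*d + 48)
(5) = 32*c^3 + 188*c^2 + 308*c + 147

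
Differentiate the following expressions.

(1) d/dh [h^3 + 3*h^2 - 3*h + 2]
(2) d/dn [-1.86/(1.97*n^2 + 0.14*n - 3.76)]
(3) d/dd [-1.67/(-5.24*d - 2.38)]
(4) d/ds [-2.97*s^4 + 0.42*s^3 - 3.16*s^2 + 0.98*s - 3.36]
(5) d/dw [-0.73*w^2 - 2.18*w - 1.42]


(1) = 3*h^2 + 6*h - 3
(2) = (7.3284*n + 0.2604)/(1.97*n^2 + 0.14*n - 3.76)^2
(3) = -8.7508/(5.24*d + 2.38)^2
(4) = -11.88*s^3 + 1.26*s^2 - 6.32*s + 0.98
(5) = -1.46*w - 2.18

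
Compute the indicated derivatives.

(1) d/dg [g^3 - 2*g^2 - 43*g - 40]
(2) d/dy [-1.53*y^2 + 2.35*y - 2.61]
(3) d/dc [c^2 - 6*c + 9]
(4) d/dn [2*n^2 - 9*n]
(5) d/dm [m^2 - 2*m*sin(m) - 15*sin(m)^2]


(1) = 3*g^2 - 4*g - 43
(2) = 2.35 - 3.06*y
(3) = 2*c - 6
(4) = 4*n - 9
(5) = -2*m*cos(m) + 2*m - 2*sin(m) - 15*sin(2*m)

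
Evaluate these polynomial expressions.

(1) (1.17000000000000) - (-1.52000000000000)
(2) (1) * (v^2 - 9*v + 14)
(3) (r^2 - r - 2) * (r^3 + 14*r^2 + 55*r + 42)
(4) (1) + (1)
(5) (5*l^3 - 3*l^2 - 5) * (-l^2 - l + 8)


(1) = 2.69000000000000
(2) = v^2 - 9*v + 14
(3) = r^5 + 13*r^4 + 39*r^3 - 41*r^2 - 152*r - 84
(4) = 2
(5) = -5*l^5 - 2*l^4 + 43*l^3 - 19*l^2 + 5*l - 40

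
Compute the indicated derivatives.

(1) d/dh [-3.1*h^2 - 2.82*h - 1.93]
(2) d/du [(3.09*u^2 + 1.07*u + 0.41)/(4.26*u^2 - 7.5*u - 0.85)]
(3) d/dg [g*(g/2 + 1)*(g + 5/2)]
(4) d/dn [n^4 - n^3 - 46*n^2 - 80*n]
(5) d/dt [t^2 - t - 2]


(1) = -6.2*h - 2.82
(2) = (-27.7332*u^2 - 8.7462*u + 2.1655)/(18.1476*u^4 - 63.9*u^3 + 49.008*u^2 + 12.75*u + 0.7225)
(3) = 3*g^2/2 + 9*g/2 + 5/2
(4) = 4*n^3 - 3*n^2 - 92*n - 80
(5) = 2*t - 1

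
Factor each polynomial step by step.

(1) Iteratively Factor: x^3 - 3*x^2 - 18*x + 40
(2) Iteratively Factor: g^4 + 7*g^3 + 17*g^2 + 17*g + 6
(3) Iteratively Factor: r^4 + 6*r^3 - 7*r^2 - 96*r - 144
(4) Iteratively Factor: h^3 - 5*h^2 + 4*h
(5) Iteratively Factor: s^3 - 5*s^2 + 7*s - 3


(1) = (x + 4)*(x^2 - 7*x + 10) = (x - 2)*(x + 4)*(x - 5)
(2) = (g + 1)*(g^3 + 6*g^2 + 11*g + 6) = (g + 1)*(g + 2)*(g^2 + 4*g + 3) = (g + 1)*(g + 2)*(g + 3)*(g + 1)
(3) = (r + 3)*(r^3 + 3*r^2 - 16*r - 48) = (r + 3)*(r + 4)*(r^2 - r - 12) = (r + 3)^2*(r + 4)*(r - 4)
(4) = (h - 4)*(h^2 - h) = (h - 4)*(h - 1)*(h)
(5) = (s - 3)*(s^2 - 2*s + 1) = (s - 3)*(s - 1)*(s - 1)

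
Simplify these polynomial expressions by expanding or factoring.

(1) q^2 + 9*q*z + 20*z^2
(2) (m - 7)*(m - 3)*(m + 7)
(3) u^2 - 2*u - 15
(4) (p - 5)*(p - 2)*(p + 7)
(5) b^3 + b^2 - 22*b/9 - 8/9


(1) = (q + 4*z)*(q + 5*z)
(2) = m^3 - 3*m^2 - 49*m + 147
(3) = (u - 5)*(u + 3)
(4) = p^3 - 39*p + 70
(5) = (b - 4/3)*(b + 1/3)*(b + 2)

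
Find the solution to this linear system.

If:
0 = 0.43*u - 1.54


Then:
u = 3.58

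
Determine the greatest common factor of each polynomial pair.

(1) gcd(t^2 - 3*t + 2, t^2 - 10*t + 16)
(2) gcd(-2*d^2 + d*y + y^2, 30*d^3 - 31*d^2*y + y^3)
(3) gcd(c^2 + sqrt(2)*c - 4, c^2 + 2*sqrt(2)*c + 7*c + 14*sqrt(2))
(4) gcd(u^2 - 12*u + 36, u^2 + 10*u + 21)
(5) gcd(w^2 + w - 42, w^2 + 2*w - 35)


(1) = t - 2
(2) = -d + y
(3) = gcd((c - sqrt(2))*(c + 2*sqrt(2)), (c + 7)*(c + 2*sqrt(2))) = c + 2*sqrt(2)
(4) = gcd((u - 6)^2, (u + 3)*(u + 7)) = 1
(5) = w + 7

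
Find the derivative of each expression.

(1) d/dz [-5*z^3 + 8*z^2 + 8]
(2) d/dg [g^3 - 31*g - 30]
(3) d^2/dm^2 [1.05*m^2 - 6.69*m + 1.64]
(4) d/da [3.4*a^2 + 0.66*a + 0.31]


(1) = z*(16 - 15*z)
(2) = 3*g^2 - 31
(3) = 2.10000000000000
(4) = 6.8*a + 0.66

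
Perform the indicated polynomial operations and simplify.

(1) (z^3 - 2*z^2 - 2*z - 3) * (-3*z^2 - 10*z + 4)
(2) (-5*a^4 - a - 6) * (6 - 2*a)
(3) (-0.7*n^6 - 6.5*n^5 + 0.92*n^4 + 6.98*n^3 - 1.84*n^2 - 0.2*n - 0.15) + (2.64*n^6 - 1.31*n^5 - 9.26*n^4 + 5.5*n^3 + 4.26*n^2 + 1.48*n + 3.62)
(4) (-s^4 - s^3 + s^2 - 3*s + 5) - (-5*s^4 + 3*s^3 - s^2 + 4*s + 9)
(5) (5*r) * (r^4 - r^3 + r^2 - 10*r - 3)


(1) = -3*z^5 - 4*z^4 + 30*z^3 + 21*z^2 + 22*z - 12
(2) = 10*a^5 - 30*a^4 + 2*a^2 + 6*a - 36
(3) = 1.94*n^6 - 7.81*n^5 - 8.34*n^4 + 12.48*n^3 + 2.42*n^2 + 1.28*n + 3.47
(4) = 4*s^4 - 4*s^3 + 2*s^2 - 7*s - 4
(5) = 5*r^5 - 5*r^4 + 5*r^3 - 50*r^2 - 15*r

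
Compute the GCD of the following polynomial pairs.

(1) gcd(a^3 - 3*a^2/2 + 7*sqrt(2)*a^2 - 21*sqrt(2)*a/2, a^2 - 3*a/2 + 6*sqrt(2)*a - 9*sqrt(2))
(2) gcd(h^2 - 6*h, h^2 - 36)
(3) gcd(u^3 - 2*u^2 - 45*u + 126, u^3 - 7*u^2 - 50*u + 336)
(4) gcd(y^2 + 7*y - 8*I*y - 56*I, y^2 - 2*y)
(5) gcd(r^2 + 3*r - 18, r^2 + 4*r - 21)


(1) = gcd(a*(a - 3/2)*(a + 7*sqrt(2)), (a - 3/2)*(a + 6*sqrt(2))) = a - 3/2
(2) = gcd(h*(h - 6), (h - 6)*(h + 6)) = h - 6
(3) = gcd((u - 6)*(u - 3)*(u + 7), (u - 8)*(u - 6)*(u + 7)) = u^2 + u - 42
(4) = gcd((y + 7)*(y - 8*I), y*(y - 2)) = 1
(5) = r - 3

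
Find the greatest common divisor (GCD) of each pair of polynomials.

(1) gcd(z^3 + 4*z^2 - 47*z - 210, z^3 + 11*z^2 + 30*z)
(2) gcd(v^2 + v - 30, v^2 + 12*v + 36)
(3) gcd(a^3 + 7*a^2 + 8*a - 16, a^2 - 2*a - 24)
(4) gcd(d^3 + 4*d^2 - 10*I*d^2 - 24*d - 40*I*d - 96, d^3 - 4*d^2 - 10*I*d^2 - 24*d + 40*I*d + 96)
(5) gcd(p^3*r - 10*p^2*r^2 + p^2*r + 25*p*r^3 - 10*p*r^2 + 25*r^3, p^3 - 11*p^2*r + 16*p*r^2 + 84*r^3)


(1) = z^2 + 11*z + 30
(2) = gcd((v - 5)*(v + 6), (v + 6)^2) = v + 6
(3) = a + 4
(4) = gcd((d + 4)*(d - 6*I)*(d - 4*I), (d - 4)*(d - 6*I)*(d - 4*I)) = d^2 - 10*I*d - 24
(5) = 1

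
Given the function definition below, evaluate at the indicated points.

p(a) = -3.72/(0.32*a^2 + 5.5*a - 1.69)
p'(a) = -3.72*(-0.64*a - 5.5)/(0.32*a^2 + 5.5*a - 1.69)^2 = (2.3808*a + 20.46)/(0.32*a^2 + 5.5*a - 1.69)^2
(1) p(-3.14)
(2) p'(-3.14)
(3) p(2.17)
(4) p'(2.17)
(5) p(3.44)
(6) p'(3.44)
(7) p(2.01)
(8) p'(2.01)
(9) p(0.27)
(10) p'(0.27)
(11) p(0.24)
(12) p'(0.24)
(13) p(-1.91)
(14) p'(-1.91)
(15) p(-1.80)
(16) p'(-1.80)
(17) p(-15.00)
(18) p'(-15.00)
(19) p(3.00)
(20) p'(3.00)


(1) = 0.24
(2) = 0.05
(3) = -0.32
(4) = 0.19
(5) = -0.18
(6) = 0.06
(7) = -0.35
(8) = 0.22
(9) = 20.48
(10) = 639.39
(11) = 10.58
(12) = 170.16
(13) = 0.34
(14) = 0.13
(15) = 0.35
(16) = 0.15
(17) = 0.31
(18) = -0.10
(19) = -0.21
(20) = 0.09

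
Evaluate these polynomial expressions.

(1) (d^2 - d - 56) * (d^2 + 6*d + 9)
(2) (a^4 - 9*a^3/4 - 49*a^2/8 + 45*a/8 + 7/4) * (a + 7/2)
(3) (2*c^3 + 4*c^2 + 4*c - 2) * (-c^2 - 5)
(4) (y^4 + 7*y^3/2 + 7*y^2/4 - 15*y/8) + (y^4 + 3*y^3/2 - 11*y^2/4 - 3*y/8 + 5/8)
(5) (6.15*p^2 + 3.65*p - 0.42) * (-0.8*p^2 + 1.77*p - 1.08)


(1) = d^4 + 5*d^3 - 53*d^2 - 345*d - 504
(2) = a^5 + 5*a^4/4 - 14*a^3 - 253*a^2/16 + 343*a/16 + 49/8
(3) = -2*c^5 - 4*c^4 - 14*c^3 - 18*c^2 - 20*c + 10
(4) = 2*y^4 + 5*y^3 - y^2 - 9*y/4 + 5/8
(5) = -4.92*p^4 + 7.9655*p^3 + 0.1545*p^2 - 4.6854*p + 0.4536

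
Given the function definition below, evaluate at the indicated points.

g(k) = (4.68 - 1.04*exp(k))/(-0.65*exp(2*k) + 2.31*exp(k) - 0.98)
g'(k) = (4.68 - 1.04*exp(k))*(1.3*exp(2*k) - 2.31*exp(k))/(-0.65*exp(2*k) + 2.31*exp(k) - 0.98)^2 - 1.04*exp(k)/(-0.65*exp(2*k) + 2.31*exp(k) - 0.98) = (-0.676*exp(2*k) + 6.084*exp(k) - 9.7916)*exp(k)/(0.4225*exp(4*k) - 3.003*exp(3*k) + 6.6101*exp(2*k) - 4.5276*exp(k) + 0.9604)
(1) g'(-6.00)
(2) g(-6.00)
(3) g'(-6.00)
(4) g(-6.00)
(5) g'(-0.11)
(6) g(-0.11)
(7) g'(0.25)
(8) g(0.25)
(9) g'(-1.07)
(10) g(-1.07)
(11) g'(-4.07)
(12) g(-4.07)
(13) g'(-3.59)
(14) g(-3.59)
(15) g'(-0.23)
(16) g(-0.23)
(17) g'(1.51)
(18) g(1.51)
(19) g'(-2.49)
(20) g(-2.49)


(1) = -0.03
(2) = -4.80
(3) = -0.03
(4) = -4.80
(5) = -13.57
(6) = 6.60
(7) = -4.75
(8) = 3.66
(9) = -38.27
(10) = -16.37
(11) = -0.19
(12) = -4.96
(13) = -0.32
(14) = -5.07
(15) = -21.60
(16) = 8.66
(17) = 1.19
(18) = 0.01
(19) = -1.23
(20) = -5.79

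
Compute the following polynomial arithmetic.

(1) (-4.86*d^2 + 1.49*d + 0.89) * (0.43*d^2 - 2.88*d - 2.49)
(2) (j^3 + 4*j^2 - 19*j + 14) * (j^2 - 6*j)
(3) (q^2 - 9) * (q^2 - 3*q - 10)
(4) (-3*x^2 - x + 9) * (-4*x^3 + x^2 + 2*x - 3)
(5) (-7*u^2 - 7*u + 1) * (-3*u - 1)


(1) = -2.0898*d^4 + 14.6375*d^3 + 8.1929*d^2 - 6.2733*d - 2.2161
(2) = j^5 - 2*j^4 - 43*j^3 + 128*j^2 - 84*j
(3) = q^4 - 3*q^3 - 19*q^2 + 27*q + 90
(4) = 12*x^5 + x^4 - 43*x^3 + 16*x^2 + 21*x - 27
(5) = 21*u^3 + 28*u^2 + 4*u - 1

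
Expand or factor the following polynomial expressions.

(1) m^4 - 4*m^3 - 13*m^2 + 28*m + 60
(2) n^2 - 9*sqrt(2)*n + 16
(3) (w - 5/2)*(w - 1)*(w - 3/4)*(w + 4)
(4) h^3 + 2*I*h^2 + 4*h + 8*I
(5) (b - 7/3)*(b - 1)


(1) = (m - 5)*(m - 3)*(m + 2)^2
(2) = (n - 8*sqrt(2))*(n - sqrt(2))
(3) = w^4 - w^3/4 - 95*w^2/8 + 149*w/8 - 15/2
(4) = (h - 2*I)*(h + 2*I)^2
(5) = b^2 - 10*b/3 + 7/3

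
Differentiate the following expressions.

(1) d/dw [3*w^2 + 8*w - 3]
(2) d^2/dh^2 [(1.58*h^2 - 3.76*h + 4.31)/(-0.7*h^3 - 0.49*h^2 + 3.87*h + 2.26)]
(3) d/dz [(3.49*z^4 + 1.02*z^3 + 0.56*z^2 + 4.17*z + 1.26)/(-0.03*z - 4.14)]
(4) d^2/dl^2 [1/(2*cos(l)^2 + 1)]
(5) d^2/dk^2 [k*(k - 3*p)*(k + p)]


(1) = 6*w + 8
(2) = (-1.5484*h^6 + 11.0544*h^5 - 43.28604*h^4 - 42.462196*h^3 + 124.727442*h^2 + 33.110742*h - 220.558106)/(0.343*h^9 + 0.7203*h^8 - 5.18469*h^7 - 11.169011*h^6 + 24.012849*h^5 + 57.122205*h^4 - 21.520815*h^3 - 94.03521*h^2 - 59.299236*h - 11.543176)
(3) = (-0.3141*z^4 - 57.8556*z^3 - 12.6852*z^2 - 4.6368*z - 17.226)/(0.0009*z^2 + 0.2484*z + 17.1396)
(4) = 4*(3 - 4*sin(l)^4)/(cos(2*l) + 2)^3
(5) = 6*k - 4*p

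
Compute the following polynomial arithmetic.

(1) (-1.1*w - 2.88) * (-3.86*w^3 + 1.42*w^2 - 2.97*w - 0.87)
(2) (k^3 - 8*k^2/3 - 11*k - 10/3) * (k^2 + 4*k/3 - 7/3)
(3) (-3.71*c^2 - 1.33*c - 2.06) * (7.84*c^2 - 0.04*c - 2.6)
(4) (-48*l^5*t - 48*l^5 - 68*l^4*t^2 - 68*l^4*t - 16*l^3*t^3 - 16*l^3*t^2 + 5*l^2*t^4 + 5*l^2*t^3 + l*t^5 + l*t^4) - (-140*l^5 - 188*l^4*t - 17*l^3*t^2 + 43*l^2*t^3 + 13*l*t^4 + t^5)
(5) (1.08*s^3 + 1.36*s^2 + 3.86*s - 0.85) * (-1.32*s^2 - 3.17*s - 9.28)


(1) = 4.246*w^4 + 9.5548*w^3 - 0.8226*w^2 + 9.5106*w + 2.5056
(2) = k^5 - 4*k^4/3 - 152*k^3/9 - 106*k^2/9 + 191*k/9 + 70/9
(3) = -29.0864*c^4 - 10.2788*c^3 - 6.4512*c^2 + 3.5404*c + 5.356
(4) = -48*l^5*t + 92*l^5 - 68*l^4*t^2 + 120*l^4*t - 16*l^3*t^3 + l^3*t^2 + 5*l^2*t^4 - 38*l^2*t^3 + l*t^5 - 12*l*t^4 - t^5
(5) = -1.4256*s^5 - 5.2188*s^4 - 19.4288*s^3 - 23.735*s^2 - 33.1263*s + 7.888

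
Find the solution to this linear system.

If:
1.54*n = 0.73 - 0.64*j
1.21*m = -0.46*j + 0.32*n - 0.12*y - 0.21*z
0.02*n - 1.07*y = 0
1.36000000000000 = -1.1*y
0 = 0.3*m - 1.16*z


Then:
j = 160.30
m = -74.95
n = -66.15
y = -1.24
z = -19.38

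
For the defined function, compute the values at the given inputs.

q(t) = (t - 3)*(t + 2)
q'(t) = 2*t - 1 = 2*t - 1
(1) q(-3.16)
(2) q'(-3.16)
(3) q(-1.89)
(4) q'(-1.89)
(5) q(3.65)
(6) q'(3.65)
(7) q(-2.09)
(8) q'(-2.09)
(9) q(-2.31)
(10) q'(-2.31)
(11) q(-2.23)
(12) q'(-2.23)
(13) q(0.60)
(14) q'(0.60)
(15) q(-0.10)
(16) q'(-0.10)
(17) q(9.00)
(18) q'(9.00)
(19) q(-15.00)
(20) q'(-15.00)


(1) = 7.15
(2) = -7.32
(3) = -0.54
(4) = -4.78
(5) = 3.67
(6) = 6.30
(7) = 0.46
(8) = -5.18
(9) = 1.65
(10) = -5.62
(11) = 1.20
(12) = -5.46
(13) = -6.24
(14) = 0.20
(15) = -5.89
(16) = -1.20
(17) = 66.00
(18) = 17.00
(19) = 234.00
(20) = -31.00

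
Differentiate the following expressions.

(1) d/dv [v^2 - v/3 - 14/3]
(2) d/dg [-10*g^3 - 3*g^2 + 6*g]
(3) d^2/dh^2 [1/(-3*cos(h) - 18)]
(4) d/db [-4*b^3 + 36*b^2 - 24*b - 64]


(1) = 2*v - 1/3
(2) = -30*g^2 - 6*g + 6
(3) = (cos(h)^2 - 6*cos(h) - 2)/(3*(cos(h) + 6)^3)
(4) = -12*b^2 + 72*b - 24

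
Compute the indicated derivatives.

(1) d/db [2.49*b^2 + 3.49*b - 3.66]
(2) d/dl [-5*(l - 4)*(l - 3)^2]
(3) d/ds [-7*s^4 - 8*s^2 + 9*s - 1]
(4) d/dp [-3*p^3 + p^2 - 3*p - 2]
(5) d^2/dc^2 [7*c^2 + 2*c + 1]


(1) = 4.98*b + 3.49
(2) = 5*(11 - 3*l)*(l - 3)
(3) = -28*s^3 - 16*s + 9
(4) = -9*p^2 + 2*p - 3
(5) = 14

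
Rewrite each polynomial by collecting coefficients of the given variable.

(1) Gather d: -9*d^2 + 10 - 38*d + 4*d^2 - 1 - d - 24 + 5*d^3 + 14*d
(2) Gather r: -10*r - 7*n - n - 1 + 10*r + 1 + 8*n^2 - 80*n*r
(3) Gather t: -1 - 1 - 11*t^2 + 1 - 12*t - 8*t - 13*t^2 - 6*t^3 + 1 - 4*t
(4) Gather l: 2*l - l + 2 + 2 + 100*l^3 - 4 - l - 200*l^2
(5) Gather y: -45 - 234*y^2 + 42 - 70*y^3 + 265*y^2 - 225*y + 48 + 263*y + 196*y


(1) = 5*d^3 - 5*d^2 - 25*d - 15
(2) = 8*n^2 - 80*n*r - 8*n
(3) = -6*t^3 - 24*t^2 - 24*t
(4) = 100*l^3 - 200*l^2
(5) = -70*y^3 + 31*y^2 + 234*y + 45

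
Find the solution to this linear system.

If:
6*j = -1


Then:
j = -1/6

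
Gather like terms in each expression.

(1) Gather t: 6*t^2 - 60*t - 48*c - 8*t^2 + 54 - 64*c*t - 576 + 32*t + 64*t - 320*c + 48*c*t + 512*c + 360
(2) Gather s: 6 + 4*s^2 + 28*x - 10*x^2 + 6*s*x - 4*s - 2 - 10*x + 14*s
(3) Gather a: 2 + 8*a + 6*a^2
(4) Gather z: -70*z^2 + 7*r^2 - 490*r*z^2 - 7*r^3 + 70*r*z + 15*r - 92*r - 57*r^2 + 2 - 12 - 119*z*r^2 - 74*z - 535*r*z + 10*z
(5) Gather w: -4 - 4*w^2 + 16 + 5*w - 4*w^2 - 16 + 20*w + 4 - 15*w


(1) = 144*c - 2*t^2 + t*(36 - 16*c) - 162
(2) = 4*s^2 + s*(6*x + 10) - 10*x^2 + 18*x + 4
(3) = 6*a^2 + 8*a + 2
(4) = -7*r^3 - 50*r^2 - 77*r + z^2*(-490*r - 70) + z*(-119*r^2 - 465*r - 64) - 10
(5) = -8*w^2 + 10*w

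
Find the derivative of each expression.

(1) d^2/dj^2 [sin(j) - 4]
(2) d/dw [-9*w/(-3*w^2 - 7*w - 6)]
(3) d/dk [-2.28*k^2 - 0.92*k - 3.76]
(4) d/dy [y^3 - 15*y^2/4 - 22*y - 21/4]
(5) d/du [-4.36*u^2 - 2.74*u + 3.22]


(1) = -sin(j)
(2) = 27*(2 - w^2)/(9*w^4 + 42*w^3 + 85*w^2 + 84*w + 36)
(3) = -4.56*k - 0.92
(4) = 3*y^2 - 15*y/2 - 22
(5) = -8.72*u - 2.74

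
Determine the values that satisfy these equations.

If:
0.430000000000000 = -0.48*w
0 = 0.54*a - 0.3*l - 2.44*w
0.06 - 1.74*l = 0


Then:
a = -4.03
l = 0.03
w = -0.90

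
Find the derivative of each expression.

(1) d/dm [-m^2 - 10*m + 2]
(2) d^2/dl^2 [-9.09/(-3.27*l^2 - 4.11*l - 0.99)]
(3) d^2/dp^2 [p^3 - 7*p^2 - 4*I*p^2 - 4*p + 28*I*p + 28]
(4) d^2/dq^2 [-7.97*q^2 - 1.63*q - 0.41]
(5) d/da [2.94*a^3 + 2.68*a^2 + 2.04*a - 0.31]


(1) = -2*m - 10
(2) = (-194.396922*l^2 - 244.333746*l + 9.09*(6.54*l + 4.11)*(13.08*l + 8.22) - 58.854114)/(3.27*l^2 + 4.11*l + 0.99)^3
(3) = 6*p - 14 - 8*I
(4) = -15.9400000000000
(5) = 8.82*a^2 + 5.36*a + 2.04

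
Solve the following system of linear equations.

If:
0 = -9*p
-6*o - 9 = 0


Then:
o = -3/2
p = 0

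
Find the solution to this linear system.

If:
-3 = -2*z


Then:
z = 3/2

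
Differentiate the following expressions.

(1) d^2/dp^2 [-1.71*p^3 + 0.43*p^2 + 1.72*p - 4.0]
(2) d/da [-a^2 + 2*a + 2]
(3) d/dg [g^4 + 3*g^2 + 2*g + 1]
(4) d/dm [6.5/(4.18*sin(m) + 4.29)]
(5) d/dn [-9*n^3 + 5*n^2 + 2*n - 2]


(1) = 0.86 - 10.26*p
(2) = 2 - 2*a
(3) = 4*g^3 + 6*g + 2
(4) = -27.17*cos(m)/(4.18*sin(m) + 4.29)^2
(5) = -27*n^2 + 10*n + 2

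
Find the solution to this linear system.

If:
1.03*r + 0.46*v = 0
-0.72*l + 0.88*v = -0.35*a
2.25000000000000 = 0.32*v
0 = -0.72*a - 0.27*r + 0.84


Then:
a = 2.34
l = 9.73
r = -3.14
v = 7.03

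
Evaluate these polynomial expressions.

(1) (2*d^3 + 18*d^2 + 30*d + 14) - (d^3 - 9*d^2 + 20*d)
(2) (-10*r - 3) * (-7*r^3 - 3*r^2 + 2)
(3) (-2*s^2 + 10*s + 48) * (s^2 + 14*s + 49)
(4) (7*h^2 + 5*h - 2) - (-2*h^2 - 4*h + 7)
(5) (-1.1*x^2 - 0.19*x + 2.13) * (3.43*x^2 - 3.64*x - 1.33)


(1) = d^3 + 27*d^2 + 10*d + 14
(2) = 70*r^4 + 51*r^3 + 9*r^2 - 20*r - 6
(3) = -2*s^4 - 18*s^3 + 90*s^2 + 1162*s + 2352
(4) = 9*h^2 + 9*h - 9
(5) = -3.773*x^4 + 3.3523*x^3 + 9.4605*x^2 - 7.5005*x - 2.8329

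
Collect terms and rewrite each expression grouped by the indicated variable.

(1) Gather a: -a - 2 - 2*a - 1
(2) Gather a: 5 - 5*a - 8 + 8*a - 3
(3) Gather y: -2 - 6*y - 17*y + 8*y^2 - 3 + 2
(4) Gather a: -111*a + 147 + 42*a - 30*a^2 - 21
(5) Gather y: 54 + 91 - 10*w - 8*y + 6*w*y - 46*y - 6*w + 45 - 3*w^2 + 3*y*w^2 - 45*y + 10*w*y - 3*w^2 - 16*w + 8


(1) = -3*a - 3
(2) = 3*a - 6
(3) = 8*y^2 - 23*y - 3
(4) = -30*a^2 - 69*a + 126
(5) = -6*w^2 - 32*w + y*(3*w^2 + 16*w - 99) + 198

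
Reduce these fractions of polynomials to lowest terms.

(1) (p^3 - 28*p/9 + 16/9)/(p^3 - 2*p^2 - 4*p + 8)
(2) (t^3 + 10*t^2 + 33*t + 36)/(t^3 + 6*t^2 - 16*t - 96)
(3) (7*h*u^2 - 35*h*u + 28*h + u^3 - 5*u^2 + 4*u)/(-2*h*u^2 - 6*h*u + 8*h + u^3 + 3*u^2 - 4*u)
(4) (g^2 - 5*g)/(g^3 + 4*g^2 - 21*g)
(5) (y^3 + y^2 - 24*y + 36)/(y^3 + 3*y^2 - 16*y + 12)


(1) = (9*p^2 - 18*p + 8)/(9*p^2 - 36*p + 36)
(2) = (t^2 + 6*t + 9)/(t^2 + 2*t - 24)
(3) = (7*h*u - 28*h + u^2 - 4*u)/(-2*h*u - 8*h + u^2 + 4*u)
(4) = (g - 5)/(g^2 + 4*g - 21)
(5) = (y - 3)/(y - 1)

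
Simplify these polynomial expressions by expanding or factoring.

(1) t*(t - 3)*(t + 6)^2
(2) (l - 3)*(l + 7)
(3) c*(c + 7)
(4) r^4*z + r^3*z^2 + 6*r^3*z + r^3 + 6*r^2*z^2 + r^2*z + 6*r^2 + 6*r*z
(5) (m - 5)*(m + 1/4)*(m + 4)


(1) = t^4 + 9*t^3 - 108*t
(2) = l^2 + 4*l - 21
(3) = c^2 + 7*c
(4) = r*(r + 6)*(r + z)*(r*z + 1)
(5) = m^3 - 3*m^2/4 - 81*m/4 - 5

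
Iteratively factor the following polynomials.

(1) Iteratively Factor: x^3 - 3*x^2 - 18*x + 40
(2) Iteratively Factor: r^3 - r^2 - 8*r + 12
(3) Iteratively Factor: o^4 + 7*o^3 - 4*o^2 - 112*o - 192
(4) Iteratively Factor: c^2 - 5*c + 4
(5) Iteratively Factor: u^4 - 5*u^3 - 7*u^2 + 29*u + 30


(1) = (x - 5)*(x^2 + 2*x - 8) = (x - 5)*(x - 2)*(x + 4)
(2) = (r - 2)*(r^2 + r - 6) = (r - 2)^2*(r + 3)
(3) = (o + 4)*(o^3 + 3*o^2 - 16*o - 48) = (o + 3)*(o + 4)*(o^2 - 16) = (o + 3)*(o + 4)^2*(o - 4)
(4) = (c - 4)*(c - 1)
(5) = (u + 1)*(u^3 - 6*u^2 - u + 30) = (u + 1)*(u + 2)*(u^2 - 8*u + 15) = (u - 3)*(u + 1)*(u + 2)*(u - 5)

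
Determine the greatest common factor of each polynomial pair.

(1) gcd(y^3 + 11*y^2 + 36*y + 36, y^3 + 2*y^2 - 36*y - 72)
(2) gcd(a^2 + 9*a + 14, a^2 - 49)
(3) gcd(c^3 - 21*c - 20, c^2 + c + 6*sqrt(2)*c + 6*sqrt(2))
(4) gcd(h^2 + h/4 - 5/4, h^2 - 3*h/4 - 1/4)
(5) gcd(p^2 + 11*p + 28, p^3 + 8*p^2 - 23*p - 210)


(1) = y^2 + 8*y + 12
(2) = gcd((a + 2)*(a + 7), (a - 7)*(a + 7)) = a + 7
(3) = c + 1
(4) = gcd((h - 1)*(h + 5/4), (h - 1)*(h + 1/4)) = h - 1
(5) = p + 7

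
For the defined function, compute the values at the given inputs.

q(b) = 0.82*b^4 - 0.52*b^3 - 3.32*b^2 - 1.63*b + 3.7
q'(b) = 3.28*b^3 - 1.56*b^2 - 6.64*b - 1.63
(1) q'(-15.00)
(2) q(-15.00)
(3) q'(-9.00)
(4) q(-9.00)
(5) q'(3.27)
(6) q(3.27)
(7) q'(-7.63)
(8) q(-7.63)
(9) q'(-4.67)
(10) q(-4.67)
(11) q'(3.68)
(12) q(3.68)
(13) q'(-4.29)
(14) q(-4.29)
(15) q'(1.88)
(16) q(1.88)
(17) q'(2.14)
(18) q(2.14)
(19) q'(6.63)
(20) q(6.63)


(1) = -11323.03
(2) = 42548.65
(3) = -2459.35
(4) = 5508.55
(5) = 74.66
(6) = 38.44
(7) = -1498.74
(8) = 2832.99
(9) = -338.70
(10) = 381.88
(11) = 116.27
(12) = 77.21
(13) = -260.82
(14) = 268.39
(15) = 2.17
(16) = -4.31
(17) = 9.16
(18) = -2.89
(19) = 841.68
(20) = 1279.82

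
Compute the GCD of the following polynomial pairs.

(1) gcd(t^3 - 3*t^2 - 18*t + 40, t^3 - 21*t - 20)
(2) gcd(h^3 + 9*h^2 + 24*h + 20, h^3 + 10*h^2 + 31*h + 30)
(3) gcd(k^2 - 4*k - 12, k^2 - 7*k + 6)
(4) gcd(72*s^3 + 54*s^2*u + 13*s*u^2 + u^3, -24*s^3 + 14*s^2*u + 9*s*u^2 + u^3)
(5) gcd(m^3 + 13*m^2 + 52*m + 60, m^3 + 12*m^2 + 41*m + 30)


(1) = gcd((t - 5)*(t - 2)*(t + 4), (t - 5)*(t + 1)*(t + 4)) = t^2 - t - 20
(2) = gcd((h + 2)^2*(h + 5), (h + 2)*(h + 3)*(h + 5)) = h^2 + 7*h + 10
(3) = k - 6
(4) = 24*s^2 + 10*s*u + u^2
(5) = m^2 + 11*m + 30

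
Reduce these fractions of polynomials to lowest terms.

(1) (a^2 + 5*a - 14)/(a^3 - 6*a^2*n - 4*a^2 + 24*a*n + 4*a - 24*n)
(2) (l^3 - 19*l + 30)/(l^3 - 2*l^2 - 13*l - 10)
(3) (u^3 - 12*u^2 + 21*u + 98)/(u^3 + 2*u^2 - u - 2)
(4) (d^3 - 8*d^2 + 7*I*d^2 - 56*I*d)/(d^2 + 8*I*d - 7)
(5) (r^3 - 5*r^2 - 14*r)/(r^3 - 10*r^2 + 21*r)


(1) = (a + 7)/(a^2 - 6*a*n - 2*a + 12*n)
(2) = (l^3 - 19*l + 30)/(l^3 - 2*l^2 - 13*l - 10)
(3) = (u^2 - 14*u + 49)/(u^2 - 1)
(4) = (d^2 - 8*d)/(d + I)
(5) = (r + 2)/(r - 3)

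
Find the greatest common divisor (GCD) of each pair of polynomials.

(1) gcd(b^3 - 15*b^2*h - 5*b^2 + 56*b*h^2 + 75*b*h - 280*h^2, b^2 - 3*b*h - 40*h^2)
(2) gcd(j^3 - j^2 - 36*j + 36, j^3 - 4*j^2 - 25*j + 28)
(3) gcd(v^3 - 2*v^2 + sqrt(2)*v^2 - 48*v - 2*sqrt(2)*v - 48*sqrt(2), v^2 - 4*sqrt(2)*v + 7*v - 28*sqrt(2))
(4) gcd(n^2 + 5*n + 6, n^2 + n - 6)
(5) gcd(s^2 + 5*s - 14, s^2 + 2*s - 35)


(1) = b - 8*h
(2) = j - 1
(3) = 1
(4) = n + 3
(5) = gcd((s - 2)*(s + 7), (s - 5)*(s + 7)) = s + 7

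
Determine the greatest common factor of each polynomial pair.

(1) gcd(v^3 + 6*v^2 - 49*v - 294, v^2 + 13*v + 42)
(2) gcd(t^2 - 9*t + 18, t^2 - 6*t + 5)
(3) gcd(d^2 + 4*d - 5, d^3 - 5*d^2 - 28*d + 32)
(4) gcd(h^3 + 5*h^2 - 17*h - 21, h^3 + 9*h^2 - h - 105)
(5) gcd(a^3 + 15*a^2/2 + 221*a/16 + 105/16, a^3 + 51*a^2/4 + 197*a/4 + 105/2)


(1) = v^2 + 13*v + 42
(2) = gcd((t - 6)*(t - 3), (t - 5)*(t - 1)) = 1
(3) = gcd((d - 1)*(d + 5), (d - 8)*(d - 1)*(d + 4)) = d - 1
(4) = gcd((h - 3)*(h + 1)*(h + 7), (h - 3)*(h + 5)*(h + 7)) = h^2 + 4*h - 21
(5) = gcd((a + 3/4)*(a + 7/4)*(a + 5), (a + 7/4)*(a + 5)*(a + 6)) = a^2 + 27*a/4 + 35/4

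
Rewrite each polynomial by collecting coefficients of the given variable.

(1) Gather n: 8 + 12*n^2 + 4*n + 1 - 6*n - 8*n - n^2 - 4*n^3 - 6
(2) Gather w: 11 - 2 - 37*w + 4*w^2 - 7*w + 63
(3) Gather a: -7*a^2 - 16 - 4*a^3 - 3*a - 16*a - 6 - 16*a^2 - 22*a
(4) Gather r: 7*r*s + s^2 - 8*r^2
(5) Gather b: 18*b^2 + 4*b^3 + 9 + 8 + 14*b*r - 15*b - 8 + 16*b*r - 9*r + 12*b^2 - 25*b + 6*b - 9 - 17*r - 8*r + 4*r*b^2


(1) = -4*n^3 + 11*n^2 - 10*n + 3
(2) = 4*w^2 - 44*w + 72
(3) = -4*a^3 - 23*a^2 - 41*a - 22
(4) = -8*r^2 + 7*r*s + s^2
(5) = 4*b^3 + b^2*(4*r + 30) + b*(30*r - 34) - 34*r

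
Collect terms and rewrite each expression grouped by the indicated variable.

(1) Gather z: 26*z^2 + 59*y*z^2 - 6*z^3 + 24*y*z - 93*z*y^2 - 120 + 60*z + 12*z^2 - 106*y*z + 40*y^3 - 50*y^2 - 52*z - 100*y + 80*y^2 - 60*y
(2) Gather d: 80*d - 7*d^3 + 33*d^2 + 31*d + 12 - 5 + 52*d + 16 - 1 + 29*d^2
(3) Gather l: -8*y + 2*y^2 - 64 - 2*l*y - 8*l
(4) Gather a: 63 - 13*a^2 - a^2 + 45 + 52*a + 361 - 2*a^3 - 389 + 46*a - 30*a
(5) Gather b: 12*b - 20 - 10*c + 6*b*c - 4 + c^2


(1) = 40*y^3 + 30*y^2 - 160*y - 6*z^3 + z^2*(59*y + 38) + z*(-93*y^2 - 82*y + 8) - 120
(2) = -7*d^3 + 62*d^2 + 163*d + 22
(3) = l*(-2*y - 8) + 2*y^2 - 8*y - 64
(4) = -2*a^3 - 14*a^2 + 68*a + 80
(5) = b*(6*c + 12) + c^2 - 10*c - 24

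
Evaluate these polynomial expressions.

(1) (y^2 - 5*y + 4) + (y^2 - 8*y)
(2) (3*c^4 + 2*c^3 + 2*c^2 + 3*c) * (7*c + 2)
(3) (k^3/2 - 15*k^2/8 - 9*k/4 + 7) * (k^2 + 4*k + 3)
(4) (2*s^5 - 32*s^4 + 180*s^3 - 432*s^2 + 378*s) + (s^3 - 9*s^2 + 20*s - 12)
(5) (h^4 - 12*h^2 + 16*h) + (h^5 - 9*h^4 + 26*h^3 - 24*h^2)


(1) = 2*y^2 - 13*y + 4
(2) = 21*c^5 + 20*c^4 + 18*c^3 + 25*c^2 + 6*c
(3) = k^5/2 + k^4/8 - 33*k^3/4 - 61*k^2/8 + 85*k/4 + 21
(4) = 2*s^5 - 32*s^4 + 181*s^3 - 441*s^2 + 398*s - 12
(5) = h^5 - 8*h^4 + 26*h^3 - 36*h^2 + 16*h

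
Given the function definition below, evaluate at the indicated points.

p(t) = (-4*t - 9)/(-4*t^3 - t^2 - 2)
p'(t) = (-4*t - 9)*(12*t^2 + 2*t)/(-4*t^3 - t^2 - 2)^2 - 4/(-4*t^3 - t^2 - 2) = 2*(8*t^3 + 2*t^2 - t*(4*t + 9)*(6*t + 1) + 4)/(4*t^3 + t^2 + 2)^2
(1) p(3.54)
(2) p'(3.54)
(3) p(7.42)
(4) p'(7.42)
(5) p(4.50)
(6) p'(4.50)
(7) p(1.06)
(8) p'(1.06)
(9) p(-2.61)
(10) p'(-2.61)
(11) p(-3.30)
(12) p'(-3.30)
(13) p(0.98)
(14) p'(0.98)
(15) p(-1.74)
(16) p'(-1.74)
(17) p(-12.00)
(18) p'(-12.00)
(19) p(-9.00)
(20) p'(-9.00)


(1) = 0.12
(2) = -0.08
(3) = 0.02
(4) = -0.01
(5) = 0.07
(6) = -0.04
(7) = 1.68
(8) = -2.81
(9) = 0.02
(10) = -0.04
(11) = 0.03
(12) = -0.00
(13) = 1.92
(14) = -3.26
(15) = -0.13
(16) = -0.51
(17) = 0.01
(18) = 0.00
(19) = 0.01
(20) = 0.00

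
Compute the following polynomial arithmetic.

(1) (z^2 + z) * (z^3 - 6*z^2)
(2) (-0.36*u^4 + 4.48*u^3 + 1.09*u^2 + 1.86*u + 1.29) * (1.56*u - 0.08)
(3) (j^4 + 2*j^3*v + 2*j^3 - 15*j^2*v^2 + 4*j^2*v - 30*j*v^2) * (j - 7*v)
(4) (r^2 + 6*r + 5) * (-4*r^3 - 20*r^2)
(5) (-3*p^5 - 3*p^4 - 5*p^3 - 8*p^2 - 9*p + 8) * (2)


(1) = z^5 - 5*z^4 - 6*z^3
(2) = -0.5616*u^5 + 7.0176*u^4 + 1.342*u^3 + 2.8144*u^2 + 1.8636*u - 0.1032
(3) = j^5 - 5*j^4*v + 2*j^4 - 29*j^3*v^2 - 10*j^3*v + 105*j^2*v^3 - 58*j^2*v^2 + 210*j*v^3
(4) = -4*r^5 - 44*r^4 - 140*r^3 - 100*r^2
(5) = -6*p^5 - 6*p^4 - 10*p^3 - 16*p^2 - 18*p + 16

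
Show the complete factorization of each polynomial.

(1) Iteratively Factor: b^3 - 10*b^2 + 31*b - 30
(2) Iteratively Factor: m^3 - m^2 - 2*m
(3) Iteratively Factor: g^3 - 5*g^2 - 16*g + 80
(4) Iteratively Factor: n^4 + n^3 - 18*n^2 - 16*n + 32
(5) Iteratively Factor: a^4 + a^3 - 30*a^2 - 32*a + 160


(1) = (b - 2)*(b^2 - 8*b + 15) = (b - 5)*(b - 2)*(b - 3)
(2) = (m - 2)*(m^2 + m) = m*(m - 2)*(m + 1)
(3) = (g - 5)*(g^2 - 16) = (g - 5)*(g + 4)*(g - 4)
(4) = (n + 2)*(n^3 - n^2 - 16*n + 16) = (n - 4)*(n + 2)*(n^2 + 3*n - 4) = (n - 4)*(n + 2)*(n + 4)*(n - 1)
(5) = (a + 4)*(a^3 - 3*a^2 - 18*a + 40) = (a - 2)*(a + 4)*(a^2 - a - 20) = (a - 2)*(a + 4)^2*(a - 5)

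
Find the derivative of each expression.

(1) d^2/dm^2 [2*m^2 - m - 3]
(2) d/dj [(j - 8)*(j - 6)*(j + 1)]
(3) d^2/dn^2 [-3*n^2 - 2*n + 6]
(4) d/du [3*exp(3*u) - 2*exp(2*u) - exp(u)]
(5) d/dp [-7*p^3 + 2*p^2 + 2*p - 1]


(1) = 4
(2) = 3*j^2 - 26*j + 34
(3) = -6
(4) = (9*exp(2*u) - 4*exp(u) - 1)*exp(u)
(5) = -21*p^2 + 4*p + 2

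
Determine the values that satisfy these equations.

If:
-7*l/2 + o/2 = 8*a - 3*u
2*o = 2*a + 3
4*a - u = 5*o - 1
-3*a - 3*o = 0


Then:
a = -3/4
l = -87/28
o = 3/4
u = -23/4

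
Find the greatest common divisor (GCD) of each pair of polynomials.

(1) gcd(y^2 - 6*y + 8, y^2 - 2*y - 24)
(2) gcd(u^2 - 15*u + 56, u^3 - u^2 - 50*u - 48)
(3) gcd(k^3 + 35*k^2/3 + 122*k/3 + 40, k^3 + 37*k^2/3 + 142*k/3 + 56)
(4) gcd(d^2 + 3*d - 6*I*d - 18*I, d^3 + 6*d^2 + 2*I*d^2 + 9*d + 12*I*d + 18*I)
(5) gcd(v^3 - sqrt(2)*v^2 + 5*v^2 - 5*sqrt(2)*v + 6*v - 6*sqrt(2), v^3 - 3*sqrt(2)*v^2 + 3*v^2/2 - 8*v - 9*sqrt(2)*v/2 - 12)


(1) = 1
(2) = gcd((u - 8)*(u - 7), (u - 8)*(u + 1)*(u + 6)) = u - 8
(3) = gcd((k + 5/3)*(k + 4)*(k + 6), (k + 7/3)*(k + 4)*(k + 6)) = k^2 + 10*k + 24
(4) = d + 3
(5) = gcd((v + 2)*(v + 3)*(v - sqrt(2)), (v + 3/2)*(v - 4*sqrt(2))*(v + sqrt(2))) = 1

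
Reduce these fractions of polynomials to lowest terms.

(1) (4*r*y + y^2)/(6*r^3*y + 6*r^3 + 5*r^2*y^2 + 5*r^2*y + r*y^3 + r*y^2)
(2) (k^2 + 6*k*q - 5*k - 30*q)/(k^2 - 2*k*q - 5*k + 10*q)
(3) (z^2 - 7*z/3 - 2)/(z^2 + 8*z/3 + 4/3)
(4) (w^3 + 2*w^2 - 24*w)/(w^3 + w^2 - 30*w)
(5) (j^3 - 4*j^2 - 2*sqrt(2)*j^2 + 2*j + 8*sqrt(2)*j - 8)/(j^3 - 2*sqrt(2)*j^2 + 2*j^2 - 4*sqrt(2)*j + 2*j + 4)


(1) = (4*r*y + y^2)/(6*r^3*y + 6*r^3 + 5*r^2*y^2 + 5*r^2*y + r*y^3 + r*y^2)
(2) = (-k - 6*q)/(-k + 2*q)
(3) = (z - 3)/(z + 2)
(4) = (w - 4)/(w - 5)
(5) = (j - 4)/(j + 2)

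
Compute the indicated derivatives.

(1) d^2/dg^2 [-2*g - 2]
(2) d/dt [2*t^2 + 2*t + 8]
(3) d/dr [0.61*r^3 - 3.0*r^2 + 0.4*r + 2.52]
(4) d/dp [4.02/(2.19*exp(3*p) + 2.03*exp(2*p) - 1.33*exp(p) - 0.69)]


(1) = 0
(2) = 4*t + 2
(3) = 1.83*r^2 - 6.0*r + 0.4
(4) = (-26.4114*exp(2*p) - 16.3212*exp(p) + 5.3466)*exp(p)/(2.19*exp(3*p) + 2.03*exp(2*p) - 1.33*exp(p) - 0.69)^2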